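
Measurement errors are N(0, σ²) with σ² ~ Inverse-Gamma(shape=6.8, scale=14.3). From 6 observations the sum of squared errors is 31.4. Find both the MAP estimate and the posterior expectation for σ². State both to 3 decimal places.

MAP = 2.778; posterior mean = 3.409

Posterior: Inverse-Gamma(shape = 6.8+6/2 = 9.8, scale = 14.3+31.4/2 = 30.0).
Mode = β/(α+1) = 30.0/10.8 = 2.778.
Mean = β/(α−1) = 30.0/8.8 = 3.409.
Mean > mode: the posterior has a right tail.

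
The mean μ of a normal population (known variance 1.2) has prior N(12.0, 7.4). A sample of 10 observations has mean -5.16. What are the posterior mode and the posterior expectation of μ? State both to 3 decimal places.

MAP: -4.886. Posterior mean: -4.886.

Posterior for μ is Normal. Precision-weighted mean: (1/7.4·12.0 + 10/1.2·-5.16) / (1/7.4 + 10/1.2) = -4.886.
A Normal posterior is symmetric, so mode = mean.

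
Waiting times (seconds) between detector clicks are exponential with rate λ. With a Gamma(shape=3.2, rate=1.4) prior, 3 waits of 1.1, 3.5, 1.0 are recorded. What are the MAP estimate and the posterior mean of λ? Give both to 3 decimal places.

MAP estimate = 0.743, posterior mean = 0.886

Σ times = 5.6. Posterior: Gamma(shape = 3.2+3 = 6.2, rate = 1.4+5.6 = 7.0).
Mode = (α−1)/β = 5.2/7.0 = 0.743.
Mean = α/β = 6.2/7.0 = 0.886.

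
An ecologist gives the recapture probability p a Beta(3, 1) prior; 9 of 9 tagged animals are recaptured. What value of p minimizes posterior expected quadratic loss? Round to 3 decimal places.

0.923

Posterior: Beta(3+9, 1+0) = Beta(12, 1).
Since β = 1 ≤ 1 and α > 1, the Beta density is monotone increasing on [0,1]; the mode is at 1.
Mean = 12/(12+1) = 0.923.
Quadratic loss ⇒ the optimal estimator is the posterior mean.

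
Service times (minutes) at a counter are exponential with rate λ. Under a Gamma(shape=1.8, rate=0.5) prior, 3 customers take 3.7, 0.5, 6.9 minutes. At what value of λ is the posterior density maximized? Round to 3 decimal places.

Σ times = 11.1. Posterior: Gamma(shape = 1.8+3 = 4.8, rate = 0.5+11.1 = 11.6).
Mode = (α−1)/β = 3.8/11.6 = 0.328.
Mean = α/β = 4.8/11.6 = 0.414.
This is the posterior mode — the MAP estimate.

0.328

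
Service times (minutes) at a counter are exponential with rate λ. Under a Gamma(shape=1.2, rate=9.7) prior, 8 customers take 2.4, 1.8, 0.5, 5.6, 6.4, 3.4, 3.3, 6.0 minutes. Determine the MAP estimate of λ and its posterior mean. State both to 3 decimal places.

MAP = 0.210; posterior mean = 0.235

Σ times = 29.4. Posterior: Gamma(shape = 1.2+8 = 9.2, rate = 9.7+29.4 = 39.1).
Mode = (α−1)/β = 8.2/39.1 = 0.210.
Mean = α/β = 9.2/39.1 = 0.235.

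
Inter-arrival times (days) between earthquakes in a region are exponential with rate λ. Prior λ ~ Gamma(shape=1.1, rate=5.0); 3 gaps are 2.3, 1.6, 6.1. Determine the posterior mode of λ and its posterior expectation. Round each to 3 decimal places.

MAP = 0.207; posterior mean = 0.273

Σ times = 10.0. Posterior: Gamma(shape = 1.1+3 = 4.1, rate = 5.0+10.0 = 15.0).
Mode = (α−1)/β = 3.1/15.0 = 0.207.
Mean = α/β = 4.1/15.0 = 0.273.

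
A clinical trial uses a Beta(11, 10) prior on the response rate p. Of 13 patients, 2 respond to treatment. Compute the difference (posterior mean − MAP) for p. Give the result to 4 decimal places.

0.0074

Posterior: Beta(11+2, 10+11) = Beta(13, 21).
Mode = (13−1)/(13+21−2) = 12/32 = 0.3750.
Mean = 13/(13+21) = 13/34 = 0.3824.
Difference = 0.3824 − 0.3750 = 0.0074.
Mean > mode: the posterior has a right tail.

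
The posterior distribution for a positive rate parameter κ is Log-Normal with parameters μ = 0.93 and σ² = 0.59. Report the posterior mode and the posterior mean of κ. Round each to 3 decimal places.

Mode = exp(μ − σ²) = exp(0.34) = 1.405.
Mean = exp(μ + σ²/2) = exp(1.225) = 3.404.
Mean > mode: the posterior has a right tail.

MAP = 1.405, posterior mean = 3.404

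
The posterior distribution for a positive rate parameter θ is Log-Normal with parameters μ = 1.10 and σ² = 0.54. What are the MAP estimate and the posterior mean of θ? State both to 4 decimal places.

MAP = 1.7507; posterior mean = 3.9354

Mode = exp(μ − σ²) = exp(0.56) = 1.7507.
Mean = exp(μ + σ²/2) = exp(1.370) = 3.9354.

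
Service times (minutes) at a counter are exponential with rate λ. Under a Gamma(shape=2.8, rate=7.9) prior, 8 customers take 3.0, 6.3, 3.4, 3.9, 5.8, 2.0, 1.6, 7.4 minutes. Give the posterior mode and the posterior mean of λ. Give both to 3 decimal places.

λ_MAP = 0.237, E[λ|data] = 0.262

Σ times = 33.4. Posterior: Gamma(shape = 2.8+8 = 10.8, rate = 7.9+33.4 = 41.3).
Mode = (α−1)/β = 9.8/41.3 = 0.237.
Mean = α/β = 10.8/41.3 = 0.262.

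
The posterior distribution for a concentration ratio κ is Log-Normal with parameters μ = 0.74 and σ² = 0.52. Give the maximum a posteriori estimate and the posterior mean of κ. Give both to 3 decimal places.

Mode = exp(μ − σ²) = exp(0.22) = 1.246.
Mean = exp(μ + σ²/2) = exp(1.000) = 2.718.
Mean > mode: the posterior has a right tail.

κ_MAP = 1.246, E[κ|data] = 2.718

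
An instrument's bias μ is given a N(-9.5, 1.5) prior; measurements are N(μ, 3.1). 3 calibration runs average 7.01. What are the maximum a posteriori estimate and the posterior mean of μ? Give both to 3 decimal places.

maximum a posteriori estimate = 0.276, posterior mean = 0.276

Posterior for μ is Normal. Precision-weighted mean: (1/1.5·-9.5 + 3/3.1·7.01) / (1/1.5 + 3/3.1) = 0.276.
A Normal posterior is symmetric, so mode = mean.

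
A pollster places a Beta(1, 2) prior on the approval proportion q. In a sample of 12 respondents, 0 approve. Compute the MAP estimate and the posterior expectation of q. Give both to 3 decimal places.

MAP = 0.000, posterior mean = 0.067

Posterior: Beta(1+0, 2+12) = Beta(1, 14).
Since α = 1 ≤ 1 and β > 1, the Beta density is monotone decreasing on [0,1]; the mode is at 0.
Mean = 1/(1+14) = 0.067.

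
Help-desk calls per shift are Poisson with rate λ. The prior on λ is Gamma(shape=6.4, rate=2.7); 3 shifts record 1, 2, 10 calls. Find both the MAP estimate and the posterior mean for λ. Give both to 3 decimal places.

Σ counts = 13. Posterior: Gamma(shape = 6.4+13 = 19.4, rate = 2.7+3 = 5.7).
Mode = (α−1)/β = 18.4/5.7 = 3.228.
Mean = α/β = 19.4/5.7 = 3.404.

MAP estimate = 3.228, posterior mean = 3.404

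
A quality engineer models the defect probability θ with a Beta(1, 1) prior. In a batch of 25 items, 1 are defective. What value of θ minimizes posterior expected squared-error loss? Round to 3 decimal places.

Posterior: Beta(1+1, 1+24) = Beta(2, 25).
Mode = (2−1)/(2+25−2) = 1/25 = 0.040.
With a flat prior the MAP equals the MLE, 1/25.
Mean = 2/(2+25) = 2/27 = 0.074.
Squared-error loss ⇒ the optimal estimator is the posterior mean.

0.074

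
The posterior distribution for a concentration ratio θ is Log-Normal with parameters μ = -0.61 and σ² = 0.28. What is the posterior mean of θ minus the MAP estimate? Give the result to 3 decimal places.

Mode = exp(μ − σ²) = exp(-0.89) = 0.411.
Mean = exp(μ + σ²/2) = exp(-0.470) = 0.625.
Difference = 0.625 − 0.411 = 0.214.

0.214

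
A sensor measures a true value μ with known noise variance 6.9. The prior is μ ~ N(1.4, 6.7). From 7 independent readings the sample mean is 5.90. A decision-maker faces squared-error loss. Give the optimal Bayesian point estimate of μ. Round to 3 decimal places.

Posterior for μ is Normal. Precision-weighted mean: (1/6.7·1.4 + 7/6.9·5.90) / (1/6.7 + 7/6.9) = 5.323.
A Normal posterior is symmetric, so mode = mean.
Squared-error loss ⇒ the optimal estimator is the posterior mean.

5.323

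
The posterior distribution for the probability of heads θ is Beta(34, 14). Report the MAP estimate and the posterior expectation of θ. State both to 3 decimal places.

Mode = (34−1)/(34+14−2) = 33/46 = 0.717.
Mean = 34/(34+14) = 34/48 = 0.708.

MAP: 0.717. Posterior mean: 0.708.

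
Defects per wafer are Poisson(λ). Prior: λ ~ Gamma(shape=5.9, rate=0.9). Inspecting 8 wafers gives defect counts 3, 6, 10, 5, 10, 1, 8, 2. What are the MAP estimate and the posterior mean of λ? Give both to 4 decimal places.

Σ counts = 45. Posterior: Gamma(shape = 5.9+45 = 50.9, rate = 0.9+8 = 8.9).
Mode = (α−1)/β = 49.9/8.9 = 5.6067.
Mean = α/β = 50.9/8.9 = 5.7191.

MAP: 5.6067. Posterior mean: 5.7191.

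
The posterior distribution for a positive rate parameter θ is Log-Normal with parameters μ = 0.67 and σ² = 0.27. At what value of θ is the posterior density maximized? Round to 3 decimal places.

Mode = exp(μ − σ²) = exp(0.40) = 1.492.
Mean = exp(μ + σ²/2) = exp(0.805) = 2.237.
This is the posterior mode — the MAP estimate.

1.492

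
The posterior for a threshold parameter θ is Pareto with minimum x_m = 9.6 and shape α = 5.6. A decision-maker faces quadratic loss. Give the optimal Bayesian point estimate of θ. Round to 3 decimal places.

11.687

The Pareto density is strictly decreasing on [x_m, ∞), so the mode is x_m = 9.600.
Mean = α·x_m/(α−1) = 5.6·9.6/4.6 = 11.687.
Quadratic loss ⇒ the optimal estimator is the posterior mean.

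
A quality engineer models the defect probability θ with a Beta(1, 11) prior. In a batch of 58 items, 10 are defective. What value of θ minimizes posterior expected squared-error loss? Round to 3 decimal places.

Posterior: Beta(1+10, 11+48) = Beta(11, 59).
Mode = (11−1)/(11+59−2) = 10/68 = 0.147.
Mean = 11/(11+59) = 11/70 = 0.157.
Squared-error loss ⇒ the optimal estimator is the posterior mean.

0.157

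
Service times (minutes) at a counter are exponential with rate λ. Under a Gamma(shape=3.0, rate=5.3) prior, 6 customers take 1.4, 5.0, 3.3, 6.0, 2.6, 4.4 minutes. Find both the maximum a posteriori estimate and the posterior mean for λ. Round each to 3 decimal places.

Σ times = 22.7. Posterior: Gamma(shape = 3.0+6 = 9.0, rate = 5.3+22.7 = 28.0).
Mode = (α−1)/β = 8.0/28.0 = 0.286.
Mean = α/β = 9.0/28.0 = 0.321.

MAP = 0.286, posterior mean = 0.321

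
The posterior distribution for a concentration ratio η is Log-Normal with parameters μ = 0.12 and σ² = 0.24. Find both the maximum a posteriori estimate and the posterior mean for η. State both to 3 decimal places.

Mode = exp(μ − σ²) = exp(-0.12) = 0.887.
Mean = exp(μ + σ²/2) = exp(0.240) = 1.271.
Right-skewed posterior ⇒ mode < mean.

η_MAP = 0.887, E[η|data] = 1.271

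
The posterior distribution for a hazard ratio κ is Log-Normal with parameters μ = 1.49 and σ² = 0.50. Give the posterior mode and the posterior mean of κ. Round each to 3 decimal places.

MAP: 2.691. Posterior mean: 5.697.

Mode = exp(μ − σ²) = exp(0.99) = 2.691.
Mean = exp(μ + σ²/2) = exp(1.740) = 5.697.
The mean is pulled above the mode by the posterior's right skew.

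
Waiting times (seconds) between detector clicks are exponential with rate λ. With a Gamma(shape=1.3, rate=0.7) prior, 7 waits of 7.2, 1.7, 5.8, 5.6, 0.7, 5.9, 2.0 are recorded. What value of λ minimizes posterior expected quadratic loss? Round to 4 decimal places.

0.2804

Σ times = 28.9. Posterior: Gamma(shape = 1.3+7 = 8.3, rate = 0.7+28.9 = 29.6).
Mode = (α−1)/β = 7.3/29.6 = 0.2466.
Mean = α/β = 8.3/29.6 = 0.2804.
Quadratic loss ⇒ the optimal estimator is the posterior mean.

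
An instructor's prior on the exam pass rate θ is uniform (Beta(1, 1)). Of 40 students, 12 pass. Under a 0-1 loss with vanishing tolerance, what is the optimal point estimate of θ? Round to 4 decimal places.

Posterior: Beta(1+12, 1+28) = Beta(13, 29).
Mode = (13−1)/(13+29−2) = 12/40 = 0.3000.
With a flat prior the MAP equals the MLE, 12/40.
Mean = 13/(13+29) = 13/42 = 0.3095.
This is the posterior mode — the MAP estimate.

0.3000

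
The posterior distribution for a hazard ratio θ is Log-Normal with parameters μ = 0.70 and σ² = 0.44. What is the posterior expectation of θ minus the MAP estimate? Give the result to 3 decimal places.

Mode = exp(μ − σ²) = exp(0.26) = 1.297.
Mean = exp(μ + σ²/2) = exp(0.920) = 2.509.
Difference = 2.509 − 1.297 = 1.212.
Mean > mode: the posterior has a right tail.

1.212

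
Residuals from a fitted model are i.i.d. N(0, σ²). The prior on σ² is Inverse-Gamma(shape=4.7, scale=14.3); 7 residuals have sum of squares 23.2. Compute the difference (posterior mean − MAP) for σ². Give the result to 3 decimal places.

Posterior: Inverse-Gamma(shape = 4.7+7/2 = 8.2, scale = 14.3+23.2/2 = 25.9).
Mode = β/(α+1) = 25.9/9.2 = 2.815.
Mean = β/(α−1) = 25.9/7.2 = 3.597.
Difference = 3.597 − 2.815 = 0.782.

0.782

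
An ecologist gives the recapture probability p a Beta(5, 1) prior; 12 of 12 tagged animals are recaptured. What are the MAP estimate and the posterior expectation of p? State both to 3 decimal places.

MAP = 1.000; posterior mean = 0.944

Posterior: Beta(5+12, 1+0) = Beta(17, 1).
Since β = 1 ≤ 1 and α > 1, the Beta density is monotone increasing on [0,1]; the mode is at 1.
Mean = 17/(17+1) = 0.944.
The posterior is left-skewed, so the mode exceeds the mean.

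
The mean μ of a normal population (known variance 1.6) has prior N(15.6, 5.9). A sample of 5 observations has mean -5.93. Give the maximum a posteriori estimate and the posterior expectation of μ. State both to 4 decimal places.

MAP: -4.8223. Posterior mean: -4.8223.

Posterior for μ is Normal. Precision-weighted mean: (1/5.9·15.6 + 5/1.6·-5.93) / (1/5.9 + 5/1.6) = -4.8223.
A Normal posterior is symmetric, so mode = mean.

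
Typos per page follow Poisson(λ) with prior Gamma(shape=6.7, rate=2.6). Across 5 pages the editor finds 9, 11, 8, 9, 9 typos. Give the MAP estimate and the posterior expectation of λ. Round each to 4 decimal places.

Σ counts = 46. Posterior: Gamma(shape = 6.7+46 = 52.7, rate = 2.6+5 = 7.6).
Mode = (α−1)/β = 51.7/7.6 = 6.8026.
Mean = α/β = 52.7/7.6 = 6.9342.

MAP = 6.8026; posterior mean = 6.9342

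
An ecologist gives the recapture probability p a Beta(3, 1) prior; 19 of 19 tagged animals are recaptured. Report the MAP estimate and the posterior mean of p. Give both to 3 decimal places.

Posterior: Beta(3+19, 1+0) = Beta(22, 1).
Since β = 1 ≤ 1 and α > 1, the Beta density is monotone increasing on [0,1]; the mode is at 1.
Mean = 22/(22+1) = 0.957.

MAP = 1.000; posterior mean = 0.957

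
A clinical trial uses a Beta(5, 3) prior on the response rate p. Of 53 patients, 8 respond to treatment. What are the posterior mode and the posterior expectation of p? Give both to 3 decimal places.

Posterior: Beta(5+8, 3+45) = Beta(13, 48).
Mode = (13−1)/(13+48−2) = 12/59 = 0.203.
Mean = 13/(13+48) = 13/61 = 0.213.

MAP = 0.203; posterior mean = 0.213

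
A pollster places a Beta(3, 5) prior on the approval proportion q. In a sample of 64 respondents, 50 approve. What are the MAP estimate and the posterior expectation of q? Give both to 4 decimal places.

Posterior: Beta(3+50, 5+14) = Beta(53, 19).
Mode = (53−1)/(53+19−2) = 52/70 = 0.7429.
Mean = 53/(53+19) = 53/72 = 0.7361.

q_MAP = 0.7429, E[q|data] = 0.7361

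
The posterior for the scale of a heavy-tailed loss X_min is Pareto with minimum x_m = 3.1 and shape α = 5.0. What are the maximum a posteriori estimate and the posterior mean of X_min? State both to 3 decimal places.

The Pareto density is strictly decreasing on [x_m, ∞), so the mode is x_m = 3.100.
Mean = α·x_m/(α−1) = 5.0·3.1/4.0 = 3.875.

MAP = 3.100, posterior mean = 3.875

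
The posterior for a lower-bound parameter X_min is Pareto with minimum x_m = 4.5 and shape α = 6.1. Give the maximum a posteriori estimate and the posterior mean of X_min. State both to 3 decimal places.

The Pareto density is strictly decreasing on [x_m, ∞), so the mode is x_m = 4.500.
Mean = α·x_m/(α−1) = 6.1·4.5/5.1 = 5.382.

MAP: 4.500. Posterior mean: 5.382.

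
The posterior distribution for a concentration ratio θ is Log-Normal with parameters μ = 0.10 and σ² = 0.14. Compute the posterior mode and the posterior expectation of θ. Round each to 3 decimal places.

Mode = exp(μ − σ²) = exp(-0.04) = 0.961.
Mean = exp(μ + σ²/2) = exp(0.170) = 1.185.
Mean > mode: the posterior has a right tail.

θ_MAP = 0.961, E[θ|data] = 1.185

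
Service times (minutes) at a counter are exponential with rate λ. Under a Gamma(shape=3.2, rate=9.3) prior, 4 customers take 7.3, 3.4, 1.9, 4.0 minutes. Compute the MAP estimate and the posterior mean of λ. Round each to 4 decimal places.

MAP = 0.2394; posterior mean = 0.2780

Σ times = 16.6. Posterior: Gamma(shape = 3.2+4 = 7.2, rate = 9.3+16.6 = 25.9).
Mode = (α−1)/β = 6.2/25.9 = 0.2394.
Mean = α/β = 7.2/25.9 = 0.2780.
The posterior is right-skewed, so the mean exceeds the mode.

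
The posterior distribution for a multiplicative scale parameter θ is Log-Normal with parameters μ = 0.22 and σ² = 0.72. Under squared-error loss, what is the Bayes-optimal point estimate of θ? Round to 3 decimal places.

Mode = exp(μ − σ²) = exp(-0.50) = 0.607.
Mean = exp(μ + σ²/2) = exp(0.580) = 1.786.
Squared-error loss ⇒ the optimal estimator is the posterior mean.

1.786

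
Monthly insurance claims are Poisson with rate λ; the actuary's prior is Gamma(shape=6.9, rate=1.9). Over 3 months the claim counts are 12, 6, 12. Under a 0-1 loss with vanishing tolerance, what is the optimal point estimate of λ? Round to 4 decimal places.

7.3265

Σ counts = 30. Posterior: Gamma(shape = 6.9+30 = 36.9, rate = 1.9+3 = 4.9).
Mode = (α−1)/β = 35.9/4.9 = 7.3265.
Mean = α/β = 36.9/4.9 = 7.5306.
This is the posterior mode — the MAP estimate.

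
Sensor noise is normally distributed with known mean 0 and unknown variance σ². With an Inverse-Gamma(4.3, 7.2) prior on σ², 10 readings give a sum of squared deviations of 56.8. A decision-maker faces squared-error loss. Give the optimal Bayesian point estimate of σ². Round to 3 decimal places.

Posterior: Inverse-Gamma(shape = 4.3+10/2 = 9.3, scale = 7.2+56.8/2 = 35.6).
Mode = β/(α+1) = 35.6/10.3 = 3.456.
Mean = β/(α−1) = 35.6/8.3 = 4.289.
Squared-error loss ⇒ the optimal estimator is the posterior mean.

4.289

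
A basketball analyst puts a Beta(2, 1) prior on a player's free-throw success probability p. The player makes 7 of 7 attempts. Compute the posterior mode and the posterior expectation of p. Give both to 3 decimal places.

MAP = 1.000, posterior mean = 0.900

Posterior: Beta(2+7, 1+0) = Beta(9, 1).
Since β = 1 ≤ 1 and α > 1, the Beta density is monotone increasing on [0,1]; the mode is at 1.
Mean = 9/(9+1) = 0.900.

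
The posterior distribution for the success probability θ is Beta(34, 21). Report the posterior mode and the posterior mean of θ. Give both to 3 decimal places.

Mode = (34−1)/(34+21−2) = 33/53 = 0.623.
Mean = 34/(34+21) = 34/55 = 0.618.

MAP: 0.623. Posterior mean: 0.618.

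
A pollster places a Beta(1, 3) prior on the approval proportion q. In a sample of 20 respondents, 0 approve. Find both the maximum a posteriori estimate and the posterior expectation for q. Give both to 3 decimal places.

Posterior: Beta(1+0, 3+20) = Beta(1, 23).
Since α = 1 ≤ 1 and β > 1, the Beta density is monotone decreasing on [0,1]; the mode is at 0.
Mean = 1/(1+23) = 0.042.

q_MAP = 0.000, E[q|data] = 0.042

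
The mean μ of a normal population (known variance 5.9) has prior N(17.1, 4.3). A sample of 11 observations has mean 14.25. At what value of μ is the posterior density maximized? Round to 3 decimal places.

Posterior for μ is Normal. Precision-weighted mean: (1/4.3·17.1 + 11/5.9·14.25) / (1/4.3 + 11/5.9) = 14.566.
A Normal posterior is symmetric, so mode = mean.
This is the posterior mode — the MAP estimate.

14.566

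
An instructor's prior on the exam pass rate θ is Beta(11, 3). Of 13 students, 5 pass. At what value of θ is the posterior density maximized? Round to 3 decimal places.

Posterior: Beta(11+5, 3+8) = Beta(16, 11).
Mode = (16−1)/(16+11−2) = 15/25 = 0.600.
Mean = 16/(16+11) = 16/27 = 0.593.
This is the posterior mode — the MAP estimate.

0.600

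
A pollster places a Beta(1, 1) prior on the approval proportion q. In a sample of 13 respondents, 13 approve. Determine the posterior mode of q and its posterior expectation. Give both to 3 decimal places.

MAP = 1.000, posterior mean = 0.933

Posterior: Beta(1+13, 1+0) = Beta(14, 1).
Since β = 1 ≤ 1 and α > 1, the Beta density is monotone increasing on [0,1]; the mode is at 1.
Mean = 14/(14+1) = 0.933.
Mode > mean: the posterior has a left tail.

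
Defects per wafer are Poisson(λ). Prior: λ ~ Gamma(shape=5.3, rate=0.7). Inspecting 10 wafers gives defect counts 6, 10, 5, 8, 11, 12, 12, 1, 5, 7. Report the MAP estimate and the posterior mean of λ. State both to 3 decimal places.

MAP estimate = 7.598, posterior mean = 7.692

Σ counts = 77. Posterior: Gamma(shape = 5.3+77 = 82.3, rate = 0.7+10 = 10.7).
Mode = (α−1)/β = 81.3/10.7 = 7.598.
Mean = α/β = 82.3/10.7 = 7.692.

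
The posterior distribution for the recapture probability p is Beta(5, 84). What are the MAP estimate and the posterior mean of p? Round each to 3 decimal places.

Mode = (5−1)/(5+84−2) = 4/87 = 0.046.
Mean = 5/(5+84) = 5/89 = 0.056.
The mean is pulled above the mode by the posterior's right skew.

p_MAP = 0.046, E[p|data] = 0.056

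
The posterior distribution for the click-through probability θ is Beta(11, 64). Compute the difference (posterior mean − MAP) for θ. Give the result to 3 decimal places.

0.010

Mode = (11−1)/(11+64−2) = 10/73 = 0.137.
Mean = 11/(11+64) = 11/75 = 0.147.
Difference = 0.147 − 0.137 = 0.010.
Mean > mode: the posterior has a right tail.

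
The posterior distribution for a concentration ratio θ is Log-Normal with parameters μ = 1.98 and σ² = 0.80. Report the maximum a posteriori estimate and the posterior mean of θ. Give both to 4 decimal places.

MAP = 3.2544; posterior mean = 10.8049

Mode = exp(μ − σ²) = exp(1.18) = 3.2544.
Mean = exp(μ + σ²/2) = exp(2.380) = 10.8049.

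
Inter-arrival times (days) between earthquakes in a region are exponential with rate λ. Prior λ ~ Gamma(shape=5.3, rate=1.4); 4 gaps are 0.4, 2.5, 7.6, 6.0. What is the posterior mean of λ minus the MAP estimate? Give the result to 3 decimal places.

0.056

Σ times = 16.5. Posterior: Gamma(shape = 5.3+4 = 9.3, rate = 1.4+16.5 = 17.9).
Mode = (α−1)/β = 8.3/17.9 = 0.464.
Mean = α/β = 9.3/17.9 = 0.520.
Difference = 0.520 − 0.464 = 0.056.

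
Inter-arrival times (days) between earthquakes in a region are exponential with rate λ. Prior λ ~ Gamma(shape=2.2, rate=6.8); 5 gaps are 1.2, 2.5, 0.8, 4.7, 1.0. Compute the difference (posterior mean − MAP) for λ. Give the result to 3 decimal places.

0.059

Σ times = 10.2. Posterior: Gamma(shape = 2.2+5 = 7.2, rate = 6.8+10.2 = 17.0).
Mode = (α−1)/β = 6.2/17.0 = 0.365.
Mean = α/β = 7.2/17.0 = 0.424.
Difference = 0.424 − 0.365 = 0.059.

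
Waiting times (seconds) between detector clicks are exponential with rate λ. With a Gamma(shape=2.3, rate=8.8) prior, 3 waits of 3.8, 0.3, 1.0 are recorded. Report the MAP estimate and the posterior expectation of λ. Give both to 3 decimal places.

Σ times = 5.1. Posterior: Gamma(shape = 2.3+3 = 5.3, rate = 8.8+5.1 = 13.9).
Mode = (α−1)/β = 4.3/13.9 = 0.309.
Mean = α/β = 5.3/13.9 = 0.381.
Mean > mode: the posterior has a right tail.

λ_MAP = 0.309, E[λ|data] = 0.381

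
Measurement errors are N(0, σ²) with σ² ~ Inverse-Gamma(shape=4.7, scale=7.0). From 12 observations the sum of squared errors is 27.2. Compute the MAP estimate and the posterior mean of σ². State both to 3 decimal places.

MAP estimate = 1.761, posterior mean = 2.124

Posterior: Inverse-Gamma(shape = 4.7+12/2 = 10.7, scale = 7.0+27.2/2 = 20.6).
Mode = β/(α+1) = 20.6/11.7 = 1.761.
Mean = β/(α−1) = 20.6/9.7 = 2.124.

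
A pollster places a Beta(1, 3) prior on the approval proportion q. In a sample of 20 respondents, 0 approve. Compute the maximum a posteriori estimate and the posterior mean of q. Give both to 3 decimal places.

MAP = 0.000, posterior mean = 0.042

Posterior: Beta(1+0, 3+20) = Beta(1, 23).
Since α = 1 ≤ 1 and β > 1, the Beta density is monotone decreasing on [0,1]; the mode is at 0.
Mean = 1/(1+23) = 0.042.
The posterior is right-skewed, so the mean exceeds the mode.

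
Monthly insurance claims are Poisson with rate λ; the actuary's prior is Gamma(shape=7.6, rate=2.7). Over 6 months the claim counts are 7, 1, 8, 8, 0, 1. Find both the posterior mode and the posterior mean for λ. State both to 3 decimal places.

Σ counts = 25. Posterior: Gamma(shape = 7.6+25 = 32.6, rate = 2.7+6 = 8.7).
Mode = (α−1)/β = 31.6/8.7 = 3.632.
Mean = α/β = 32.6/8.7 = 3.747.

posterior mode = 3.632, posterior mean = 3.747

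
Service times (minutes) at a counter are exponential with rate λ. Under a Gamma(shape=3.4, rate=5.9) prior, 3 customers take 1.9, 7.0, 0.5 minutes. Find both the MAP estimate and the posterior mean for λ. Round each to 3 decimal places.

Σ times = 9.4. Posterior: Gamma(shape = 3.4+3 = 6.4, rate = 5.9+9.4 = 15.3).
Mode = (α−1)/β = 5.4/15.3 = 0.353.
Mean = α/β = 6.4/15.3 = 0.418.
The mean is pulled above the mode by the posterior's right skew.

MAP = 0.353, posterior mean = 0.418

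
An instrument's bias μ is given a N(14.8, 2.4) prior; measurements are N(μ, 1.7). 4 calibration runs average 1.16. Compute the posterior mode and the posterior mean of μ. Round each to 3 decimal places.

μ_MAP = 3.212, E[μ|data] = 3.212

Posterior for μ is Normal. Precision-weighted mean: (1/2.4·14.8 + 4/1.7·1.16) / (1/2.4 + 4/1.7) = 3.212.
A Normal posterior is symmetric, so mode = mean.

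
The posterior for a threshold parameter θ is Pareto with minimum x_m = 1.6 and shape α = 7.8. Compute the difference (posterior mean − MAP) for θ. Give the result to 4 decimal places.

The Pareto density is strictly decreasing on [x_m, ∞), so the mode is x_m = 1.6000.
Mean = α·x_m/(α−1) = 7.8·1.6/6.8 = 1.8353.
Difference = 1.8353 − 1.6000 = 0.2353.
Right-skewed posterior ⇒ mode < mean.

0.2353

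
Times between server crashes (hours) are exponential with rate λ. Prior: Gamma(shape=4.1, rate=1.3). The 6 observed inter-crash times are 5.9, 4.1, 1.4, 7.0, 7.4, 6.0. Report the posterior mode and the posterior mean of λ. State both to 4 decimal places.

MAP = 0.2749, posterior mean = 0.3051

Σ times = 31.8. Posterior: Gamma(shape = 4.1+6 = 10.1, rate = 1.3+31.8 = 33.1).
Mode = (α−1)/β = 9.1/33.1 = 0.2749.
Mean = α/β = 10.1/33.1 = 0.3051.
Right-skewed posterior ⇒ mode < mean.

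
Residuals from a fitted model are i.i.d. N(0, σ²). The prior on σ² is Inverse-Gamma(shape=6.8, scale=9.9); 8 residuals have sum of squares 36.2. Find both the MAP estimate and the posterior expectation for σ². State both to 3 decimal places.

σ²_MAP = 2.373, E[σ²|data] = 2.857

Posterior: Inverse-Gamma(shape = 6.8+8/2 = 10.8, scale = 9.9+36.2/2 = 28.0).
Mode = β/(α+1) = 28.0/11.8 = 2.373.
Mean = β/(α−1) = 28.0/9.8 = 2.857.
The posterior is right-skewed, so the mean exceeds the mode.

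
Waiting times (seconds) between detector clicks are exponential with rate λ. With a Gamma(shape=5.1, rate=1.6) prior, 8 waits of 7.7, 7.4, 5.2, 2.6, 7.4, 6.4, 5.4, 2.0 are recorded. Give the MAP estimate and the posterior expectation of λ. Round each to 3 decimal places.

Σ times = 44.1. Posterior: Gamma(shape = 5.1+8 = 13.1, rate = 1.6+44.1 = 45.7).
Mode = (α−1)/β = 12.1/45.7 = 0.265.
Mean = α/β = 13.1/45.7 = 0.287.

MAP: 0.265. Posterior mean: 0.287.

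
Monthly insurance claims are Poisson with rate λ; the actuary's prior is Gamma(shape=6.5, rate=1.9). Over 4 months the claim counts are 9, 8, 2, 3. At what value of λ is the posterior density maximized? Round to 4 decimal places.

4.6610

Σ counts = 22. Posterior: Gamma(shape = 6.5+22 = 28.5, rate = 1.9+4 = 5.9).
Mode = (α−1)/β = 27.5/5.9 = 4.6610.
Mean = α/β = 28.5/5.9 = 4.8305.
This is the posterior mode — the MAP estimate.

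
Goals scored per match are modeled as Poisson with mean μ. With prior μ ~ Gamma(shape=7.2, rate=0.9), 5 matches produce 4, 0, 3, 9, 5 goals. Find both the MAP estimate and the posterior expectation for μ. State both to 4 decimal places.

Σ counts = 21. Posterior: Gamma(shape = 7.2+21 = 28.2, rate = 0.9+5 = 5.9).
Mode = (α−1)/β = 27.2/5.9 = 4.6102.
Mean = α/β = 28.2/5.9 = 4.7797.

MAP: 4.6102. Posterior mean: 4.7797.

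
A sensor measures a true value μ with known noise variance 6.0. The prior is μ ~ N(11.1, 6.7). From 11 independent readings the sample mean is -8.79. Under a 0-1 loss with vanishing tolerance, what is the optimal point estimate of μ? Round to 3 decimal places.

Posterior for μ is Normal. Precision-weighted mean: (1/6.7·11.1 + 11/6.0·-8.79) / (1/6.7 + 11/6.0) = -7.293.
A Normal posterior is symmetric, so mode = mean.
This is the posterior mode — the MAP estimate.

-7.293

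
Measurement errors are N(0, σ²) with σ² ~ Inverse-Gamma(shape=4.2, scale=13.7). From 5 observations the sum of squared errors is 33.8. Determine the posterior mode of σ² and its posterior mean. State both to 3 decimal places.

MAP = 3.974, posterior mean = 5.368

Posterior: Inverse-Gamma(shape = 4.2+5/2 = 6.7, scale = 13.7+33.8/2 = 30.6).
Mode = β/(α+1) = 30.6/7.7 = 3.974.
Mean = β/(α−1) = 30.6/5.7 = 5.368.
The posterior is right-skewed, so the mean exceeds the mode.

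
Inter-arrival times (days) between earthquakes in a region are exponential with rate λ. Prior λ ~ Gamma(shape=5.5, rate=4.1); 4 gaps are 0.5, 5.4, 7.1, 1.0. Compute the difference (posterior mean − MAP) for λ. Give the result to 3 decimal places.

0.055

Σ times = 14.0. Posterior: Gamma(shape = 5.5+4 = 9.5, rate = 4.1+14.0 = 18.1).
Mode = (α−1)/β = 8.5/18.1 = 0.470.
Mean = α/β = 9.5/18.1 = 0.525.
Difference = 0.525 − 0.470 = 0.055.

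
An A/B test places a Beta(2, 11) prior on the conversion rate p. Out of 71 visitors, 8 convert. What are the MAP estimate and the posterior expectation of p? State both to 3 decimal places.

Posterior: Beta(2+8, 11+63) = Beta(10, 74).
Mode = (10−1)/(10+74−2) = 9/82 = 0.110.
Mean = 10/(10+74) = 10/84 = 0.119.

MAP: 0.110. Posterior mean: 0.119.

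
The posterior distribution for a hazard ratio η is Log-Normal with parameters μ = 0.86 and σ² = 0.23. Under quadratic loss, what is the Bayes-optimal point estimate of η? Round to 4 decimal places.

Mode = exp(μ − σ²) = exp(0.63) = 1.8776.
Mean = exp(μ + σ²/2) = exp(0.975) = 2.6512.
Quadratic loss ⇒ the optimal estimator is the posterior mean.

2.6512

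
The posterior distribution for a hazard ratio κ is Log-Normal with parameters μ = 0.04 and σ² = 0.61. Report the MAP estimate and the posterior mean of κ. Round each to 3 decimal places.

MAP estimate = 0.566, posterior mean = 1.412

Mode = exp(μ − σ²) = exp(-0.57) = 0.566.
Mean = exp(μ + σ²/2) = exp(0.345) = 1.412.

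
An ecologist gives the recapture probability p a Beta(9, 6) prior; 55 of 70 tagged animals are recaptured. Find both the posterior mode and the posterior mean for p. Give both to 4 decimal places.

Posterior: Beta(9+55, 6+15) = Beta(64, 21).
Mode = (64−1)/(64+21−2) = 63/83 = 0.7590.
Mean = 64/(64+21) = 64/85 = 0.7529.
The posterior is left-skewed, so the mode exceeds the mean.

MAP: 0.7590. Posterior mean: 0.7529.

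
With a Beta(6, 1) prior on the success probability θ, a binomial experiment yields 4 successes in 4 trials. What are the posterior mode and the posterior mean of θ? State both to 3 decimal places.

posterior mode = 1.000, posterior mean = 0.909

Posterior: Beta(6+4, 1+0) = Beta(10, 1).
Since β = 1 ≤ 1 and α > 1, the Beta density is monotone increasing on [0,1]; the mode is at 1.
Mean = 10/(10+1) = 0.909.
The posterior is left-skewed, so the mode exceeds the mean.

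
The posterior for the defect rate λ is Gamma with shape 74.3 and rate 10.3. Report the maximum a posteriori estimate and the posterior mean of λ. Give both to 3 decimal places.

Mode = (α−1)/β = 73.3/10.3 = 7.117.
Mean = α/β = 74.3/10.3 = 7.214.
The posterior is right-skewed, so the mean exceeds the mode.

MAP: 7.117. Posterior mean: 7.214.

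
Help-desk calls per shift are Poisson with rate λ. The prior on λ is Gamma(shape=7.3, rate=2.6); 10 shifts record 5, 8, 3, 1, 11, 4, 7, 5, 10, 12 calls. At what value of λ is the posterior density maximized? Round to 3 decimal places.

5.738

Σ counts = 66. Posterior: Gamma(shape = 7.3+66 = 73.3, rate = 2.6+10 = 12.6).
Mode = (α−1)/β = 72.3/12.6 = 5.738.
Mean = α/β = 73.3/12.6 = 5.817.
This is the posterior mode — the MAP estimate.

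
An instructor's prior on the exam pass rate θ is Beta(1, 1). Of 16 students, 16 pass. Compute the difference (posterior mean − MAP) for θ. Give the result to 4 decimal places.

Posterior: Beta(1+16, 1+0) = Beta(17, 1).
Since β = 1 ≤ 1 and α > 1, the Beta density is monotone increasing on [0,1]; the mode is at 1.
Mean = 17/(17+1) = 0.9444.
Difference = 0.9444 − 1.0000 = -0.0556.
Mode > mean: the posterior has a left tail.

-0.0556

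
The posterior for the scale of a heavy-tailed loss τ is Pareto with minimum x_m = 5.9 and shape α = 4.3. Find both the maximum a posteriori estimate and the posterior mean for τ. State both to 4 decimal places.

The Pareto density is strictly decreasing on [x_m, ∞), so the mode is x_m = 5.9000.
Mean = α·x_m/(α−1) = 4.3·5.9/3.3 = 7.6879.
Right-skewed posterior ⇒ mode < mean.

MAP = 5.9000, posterior mean = 7.6879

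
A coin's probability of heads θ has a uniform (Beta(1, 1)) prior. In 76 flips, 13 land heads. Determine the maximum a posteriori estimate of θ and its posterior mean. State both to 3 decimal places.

maximum a posteriori estimate = 0.171, posterior mean = 0.179

Posterior: Beta(1+13, 1+63) = Beta(14, 64).
Mode = (14−1)/(14+64−2) = 13/76 = 0.171.
With a flat prior the MAP equals the MLE, 13/76.
Mean = 14/(14+64) = 14/78 = 0.179.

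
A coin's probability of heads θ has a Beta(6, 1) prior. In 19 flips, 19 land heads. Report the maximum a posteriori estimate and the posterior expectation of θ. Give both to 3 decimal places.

Posterior: Beta(6+19, 1+0) = Beta(25, 1).
Since β = 1 ≤ 1 and α > 1, the Beta density is monotone increasing on [0,1]; the mode is at 1.
Mean = 25/(25+1) = 0.962.
Mode > mean: the posterior has a left tail.

MAP = 1.000, posterior mean = 0.962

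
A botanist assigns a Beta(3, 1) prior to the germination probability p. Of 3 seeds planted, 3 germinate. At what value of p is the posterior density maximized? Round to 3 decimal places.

1.000

Posterior: Beta(3+3, 1+0) = Beta(6, 1).
Since β = 1 ≤ 1 and α > 1, the Beta density is monotone increasing on [0,1]; the mode is at 1.
Mean = 6/(6+1) = 0.857.
This is the posterior mode — the MAP estimate.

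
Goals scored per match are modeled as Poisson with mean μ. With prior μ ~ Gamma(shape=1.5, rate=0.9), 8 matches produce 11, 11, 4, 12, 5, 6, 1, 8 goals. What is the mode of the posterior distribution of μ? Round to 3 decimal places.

Σ counts = 58. Posterior: Gamma(shape = 1.5+58 = 59.5, rate = 0.9+8 = 8.9).
Mode = (α−1)/β = 58.5/8.9 = 6.573.
Mean = α/β = 59.5/8.9 = 6.685.
This is the posterior mode — the MAP estimate.

6.573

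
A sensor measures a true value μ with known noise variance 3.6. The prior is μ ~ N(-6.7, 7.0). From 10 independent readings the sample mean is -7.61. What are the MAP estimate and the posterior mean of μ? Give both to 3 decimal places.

MAP: -7.565. Posterior mean: -7.565.

Posterior for μ is Normal. Precision-weighted mean: (1/7.0·-6.7 + 10/3.6·-7.61) / (1/7.0 + 10/3.6) = -7.565.
A Normal posterior is symmetric, so mode = mean.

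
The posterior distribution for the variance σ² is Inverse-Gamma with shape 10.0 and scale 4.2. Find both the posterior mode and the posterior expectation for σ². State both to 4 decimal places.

MAP = 0.3818; posterior mean = 0.4667

Mode = β/(α+1) = 4.2/11.0 = 0.3818.
Mean = β/(α−1) = 4.2/9.0 = 0.4667.
The mean is pulled above the mode by the posterior's right skew.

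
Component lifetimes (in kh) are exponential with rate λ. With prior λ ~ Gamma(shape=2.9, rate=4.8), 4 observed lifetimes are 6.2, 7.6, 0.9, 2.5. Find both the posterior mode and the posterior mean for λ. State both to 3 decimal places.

MAP = 0.268; posterior mean = 0.314

Σ times = 17.2. Posterior: Gamma(shape = 2.9+4 = 6.9, rate = 4.8+17.2 = 22.0).
Mode = (α−1)/β = 5.9/22.0 = 0.268.
Mean = α/β = 6.9/22.0 = 0.314.
The mean is pulled above the mode by the posterior's right skew.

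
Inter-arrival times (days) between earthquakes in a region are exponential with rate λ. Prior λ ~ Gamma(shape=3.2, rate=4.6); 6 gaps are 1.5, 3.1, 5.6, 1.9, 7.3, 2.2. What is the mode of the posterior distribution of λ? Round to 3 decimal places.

Σ times = 21.6. Posterior: Gamma(shape = 3.2+6 = 9.2, rate = 4.6+21.6 = 26.2).
Mode = (α−1)/β = 8.2/26.2 = 0.313.
Mean = α/β = 9.2/26.2 = 0.351.
This is the posterior mode — the MAP estimate.

0.313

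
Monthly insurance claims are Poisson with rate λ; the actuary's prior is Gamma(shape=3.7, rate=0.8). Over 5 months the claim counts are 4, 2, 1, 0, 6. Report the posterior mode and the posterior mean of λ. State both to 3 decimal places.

MAP = 2.707, posterior mean = 2.879

Σ counts = 13. Posterior: Gamma(shape = 3.7+13 = 16.7, rate = 0.8+5 = 5.8).
Mode = (α−1)/β = 15.7/5.8 = 2.707.
Mean = α/β = 16.7/5.8 = 2.879.
Right-skewed posterior ⇒ mode < mean.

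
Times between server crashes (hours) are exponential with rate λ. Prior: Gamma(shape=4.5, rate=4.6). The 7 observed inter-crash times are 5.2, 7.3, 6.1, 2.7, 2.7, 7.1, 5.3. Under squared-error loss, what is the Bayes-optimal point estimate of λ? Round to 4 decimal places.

Σ times = 36.4. Posterior: Gamma(shape = 4.5+7 = 11.5, rate = 4.6+36.4 = 41.0).
Mode = (α−1)/β = 10.5/41.0 = 0.2561.
Mean = α/β = 11.5/41.0 = 0.2805.
Squared-error loss ⇒ the optimal estimator is the posterior mean.

0.2805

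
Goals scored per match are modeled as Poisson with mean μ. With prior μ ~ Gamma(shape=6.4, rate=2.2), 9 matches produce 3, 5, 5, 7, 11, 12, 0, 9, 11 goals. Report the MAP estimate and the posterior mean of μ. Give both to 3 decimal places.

Σ counts = 63. Posterior: Gamma(shape = 6.4+63 = 69.4, rate = 2.2+9 = 11.2).
Mode = (α−1)/β = 68.4/11.2 = 6.107.
Mean = α/β = 69.4/11.2 = 6.196.
The posterior is right-skewed, so the mean exceeds the mode.

MAP estimate = 6.107, posterior mean = 6.196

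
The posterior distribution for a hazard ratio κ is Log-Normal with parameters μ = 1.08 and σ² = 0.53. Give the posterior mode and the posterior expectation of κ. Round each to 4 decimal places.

MAP: 1.7333. Posterior mean: 3.8382.

Mode = exp(μ − σ²) = exp(0.55) = 1.7333.
Mean = exp(μ + σ²/2) = exp(1.345) = 3.8382.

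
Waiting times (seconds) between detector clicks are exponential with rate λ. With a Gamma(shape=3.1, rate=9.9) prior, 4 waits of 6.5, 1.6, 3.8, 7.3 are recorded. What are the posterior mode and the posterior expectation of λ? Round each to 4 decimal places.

Σ times = 19.2. Posterior: Gamma(shape = 3.1+4 = 7.1, rate = 9.9+19.2 = 29.1).
Mode = (α−1)/β = 6.1/29.1 = 0.2096.
Mean = α/β = 7.1/29.1 = 0.2440.

posterior mode = 0.2096, posterior expectation = 0.2440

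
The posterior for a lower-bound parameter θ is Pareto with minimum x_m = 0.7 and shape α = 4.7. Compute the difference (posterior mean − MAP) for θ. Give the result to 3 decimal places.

The Pareto density is strictly decreasing on [x_m, ∞), so the mode is x_m = 0.700.
Mean = α·x_m/(α−1) = 4.7·0.7/3.7 = 0.889.
Difference = 0.889 − 0.700 = 0.189.

0.189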